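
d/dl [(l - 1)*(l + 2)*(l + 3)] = 3*l^2 + 8*l + 1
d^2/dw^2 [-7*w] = 0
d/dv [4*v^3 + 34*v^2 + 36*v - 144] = 12*v^2 + 68*v + 36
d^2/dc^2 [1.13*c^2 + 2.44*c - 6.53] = 2.26000000000000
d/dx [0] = 0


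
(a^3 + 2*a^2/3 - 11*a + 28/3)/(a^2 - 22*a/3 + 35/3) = (a^2 + 3*a - 4)/(a - 5)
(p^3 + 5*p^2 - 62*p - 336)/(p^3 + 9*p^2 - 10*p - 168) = (p - 8)/(p - 4)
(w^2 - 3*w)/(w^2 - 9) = w/(w + 3)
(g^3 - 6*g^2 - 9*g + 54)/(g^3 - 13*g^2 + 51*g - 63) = (g^2 - 3*g - 18)/(g^2 - 10*g + 21)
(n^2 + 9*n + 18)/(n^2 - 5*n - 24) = (n + 6)/(n - 8)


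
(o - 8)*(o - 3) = o^2 - 11*o + 24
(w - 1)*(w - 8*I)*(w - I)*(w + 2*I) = w^4 - w^3 - 7*I*w^3 + 10*w^2 + 7*I*w^2 - 10*w - 16*I*w + 16*I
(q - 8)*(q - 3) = q^2 - 11*q + 24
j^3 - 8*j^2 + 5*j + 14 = (j - 7)*(j - 2)*(j + 1)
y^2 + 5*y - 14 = (y - 2)*(y + 7)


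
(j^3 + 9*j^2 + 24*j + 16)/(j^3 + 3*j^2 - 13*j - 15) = (j^2 + 8*j + 16)/(j^2 + 2*j - 15)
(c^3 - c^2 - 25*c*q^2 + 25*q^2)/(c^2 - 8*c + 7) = (c^2 - 25*q^2)/(c - 7)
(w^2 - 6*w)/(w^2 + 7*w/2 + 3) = 2*w*(w - 6)/(2*w^2 + 7*w + 6)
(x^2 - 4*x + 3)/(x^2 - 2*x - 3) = (x - 1)/(x + 1)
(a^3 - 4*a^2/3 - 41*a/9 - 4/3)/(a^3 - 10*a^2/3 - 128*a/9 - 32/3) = (3*a^2 - 8*a - 3)/(3*a^2 - 14*a - 24)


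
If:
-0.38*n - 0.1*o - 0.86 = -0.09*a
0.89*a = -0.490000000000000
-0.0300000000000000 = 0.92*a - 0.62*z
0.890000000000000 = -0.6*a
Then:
No Solution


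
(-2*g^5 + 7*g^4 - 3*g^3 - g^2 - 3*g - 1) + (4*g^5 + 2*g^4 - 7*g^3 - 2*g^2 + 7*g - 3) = 2*g^5 + 9*g^4 - 10*g^3 - 3*g^2 + 4*g - 4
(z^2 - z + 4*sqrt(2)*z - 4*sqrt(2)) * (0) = 0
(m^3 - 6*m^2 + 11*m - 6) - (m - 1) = m^3 - 6*m^2 + 10*m - 5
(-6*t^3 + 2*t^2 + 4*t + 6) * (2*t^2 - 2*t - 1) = -12*t^5 + 16*t^4 + 10*t^3 + 2*t^2 - 16*t - 6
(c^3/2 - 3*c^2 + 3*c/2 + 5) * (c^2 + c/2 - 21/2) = c^5/2 - 11*c^4/4 - 21*c^3/4 + 149*c^2/4 - 53*c/4 - 105/2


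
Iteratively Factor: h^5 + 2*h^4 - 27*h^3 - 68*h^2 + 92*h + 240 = (h + 4)*(h^4 - 2*h^3 - 19*h^2 + 8*h + 60) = (h + 2)*(h + 4)*(h^3 - 4*h^2 - 11*h + 30) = (h - 2)*(h + 2)*(h + 4)*(h^2 - 2*h - 15) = (h - 5)*(h - 2)*(h + 2)*(h + 4)*(h + 3)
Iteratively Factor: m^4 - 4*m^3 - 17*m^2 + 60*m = (m + 4)*(m^3 - 8*m^2 + 15*m) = (m - 3)*(m + 4)*(m^2 - 5*m) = m*(m - 3)*(m + 4)*(m - 5)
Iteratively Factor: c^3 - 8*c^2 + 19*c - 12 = (c - 4)*(c^2 - 4*c + 3) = (c - 4)*(c - 3)*(c - 1)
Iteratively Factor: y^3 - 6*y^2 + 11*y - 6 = (y - 2)*(y^2 - 4*y + 3) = (y - 3)*(y - 2)*(y - 1)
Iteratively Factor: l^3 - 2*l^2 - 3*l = (l + 1)*(l^2 - 3*l) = (l - 3)*(l + 1)*(l)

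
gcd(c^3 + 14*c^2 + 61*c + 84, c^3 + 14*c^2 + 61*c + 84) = c^3 + 14*c^2 + 61*c + 84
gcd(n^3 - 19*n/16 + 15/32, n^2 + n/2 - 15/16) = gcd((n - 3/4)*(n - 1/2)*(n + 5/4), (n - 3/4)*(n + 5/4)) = n^2 + n/2 - 15/16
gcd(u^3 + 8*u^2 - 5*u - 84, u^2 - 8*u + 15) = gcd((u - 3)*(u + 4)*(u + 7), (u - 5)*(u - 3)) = u - 3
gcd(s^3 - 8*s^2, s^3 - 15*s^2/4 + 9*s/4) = s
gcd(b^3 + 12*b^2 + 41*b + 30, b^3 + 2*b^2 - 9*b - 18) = 1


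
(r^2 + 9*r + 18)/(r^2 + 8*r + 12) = (r + 3)/(r + 2)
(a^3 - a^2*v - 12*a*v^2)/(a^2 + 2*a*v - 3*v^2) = a*(-a + 4*v)/(-a + v)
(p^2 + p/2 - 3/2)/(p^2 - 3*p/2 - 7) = (-2*p^2 - p + 3)/(-2*p^2 + 3*p + 14)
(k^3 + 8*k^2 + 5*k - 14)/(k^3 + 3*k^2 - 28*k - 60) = (k^2 + 6*k - 7)/(k^2 + k - 30)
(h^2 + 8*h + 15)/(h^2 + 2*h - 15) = (h + 3)/(h - 3)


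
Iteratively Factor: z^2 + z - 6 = (z + 3)*(z - 2)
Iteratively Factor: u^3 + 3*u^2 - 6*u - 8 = (u - 2)*(u^2 + 5*u + 4) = (u - 2)*(u + 1)*(u + 4)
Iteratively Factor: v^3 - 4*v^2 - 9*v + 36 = (v + 3)*(v^2 - 7*v + 12) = (v - 3)*(v + 3)*(v - 4)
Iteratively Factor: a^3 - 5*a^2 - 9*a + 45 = (a - 5)*(a^2 - 9) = (a - 5)*(a - 3)*(a + 3)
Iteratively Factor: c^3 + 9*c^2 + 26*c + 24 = (c + 2)*(c^2 + 7*c + 12) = (c + 2)*(c + 3)*(c + 4)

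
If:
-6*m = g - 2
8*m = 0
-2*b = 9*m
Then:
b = 0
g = 2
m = 0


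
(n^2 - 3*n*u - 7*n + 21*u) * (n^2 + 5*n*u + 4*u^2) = n^4 + 2*n^3*u - 7*n^3 - 11*n^2*u^2 - 14*n^2*u - 12*n*u^3 + 77*n*u^2 + 84*u^3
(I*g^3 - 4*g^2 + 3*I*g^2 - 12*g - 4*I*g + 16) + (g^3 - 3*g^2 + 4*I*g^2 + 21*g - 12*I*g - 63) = g^3 + I*g^3 - 7*g^2 + 7*I*g^2 + 9*g - 16*I*g - 47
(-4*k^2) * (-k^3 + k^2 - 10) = 4*k^5 - 4*k^4 + 40*k^2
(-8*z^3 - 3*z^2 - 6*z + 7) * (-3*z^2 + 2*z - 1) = 24*z^5 - 7*z^4 + 20*z^3 - 30*z^2 + 20*z - 7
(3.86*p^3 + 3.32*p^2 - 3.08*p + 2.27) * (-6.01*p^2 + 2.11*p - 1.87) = -23.1986*p^5 - 11.8086*p^4 + 18.2978*p^3 - 26.3499*p^2 + 10.5493*p - 4.2449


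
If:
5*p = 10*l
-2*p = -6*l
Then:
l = 0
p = 0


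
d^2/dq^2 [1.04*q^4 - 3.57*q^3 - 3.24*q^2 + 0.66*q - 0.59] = 12.48*q^2 - 21.42*q - 6.48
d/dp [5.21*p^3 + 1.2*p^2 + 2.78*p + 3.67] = 15.63*p^2 + 2.4*p + 2.78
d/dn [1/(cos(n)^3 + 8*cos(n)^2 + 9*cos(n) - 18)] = (3*cos(n)^2 + 16*cos(n) + 9)*sin(n)/(cos(n)^3 + 8*cos(n)^2 + 9*cos(n) - 18)^2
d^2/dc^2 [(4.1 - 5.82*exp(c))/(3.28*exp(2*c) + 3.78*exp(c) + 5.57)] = (-62.613888*exp(4*c) + 248.596448*exp(3*c) + 790.474752*exp(2*c) - 118.501228*exp(c) - 266.888778)*exp(c)/(35.287552*exp(6*c) + 122.000256*exp(5*c) + 320.37072*exp(4*c) + 468.36468*exp(3*c) + 544.04418*exp(2*c) + 351.822366*exp(c) + 172.808693)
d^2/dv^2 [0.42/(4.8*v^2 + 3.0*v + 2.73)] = (-19.3536*v^2 - 12.096*v + 0.42*(9.6*v + 3.0)*(19.2*v + 6.0) - 11.00736)/(4.8*v^2 + 3.0*v + 2.73)^3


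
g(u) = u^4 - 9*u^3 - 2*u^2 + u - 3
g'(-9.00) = -5066.00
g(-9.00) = 12948.00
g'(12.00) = 2977.00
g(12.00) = 4905.00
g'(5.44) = -175.83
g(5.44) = -629.87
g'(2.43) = -110.76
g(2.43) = -106.65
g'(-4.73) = -1007.44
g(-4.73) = 1400.49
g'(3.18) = -156.13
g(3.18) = -207.20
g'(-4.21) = -759.18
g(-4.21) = 943.05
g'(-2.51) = -222.32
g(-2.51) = 163.90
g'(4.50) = -199.25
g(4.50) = -449.06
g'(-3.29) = -420.54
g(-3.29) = 409.72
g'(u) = 4*u^3 - 27*u^2 - 4*u + 1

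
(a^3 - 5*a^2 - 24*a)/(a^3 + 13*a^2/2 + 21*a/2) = 2*(a - 8)/(2*a + 7)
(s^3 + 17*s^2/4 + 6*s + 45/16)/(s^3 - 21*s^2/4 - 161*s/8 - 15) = (s + 3/2)/(s - 8)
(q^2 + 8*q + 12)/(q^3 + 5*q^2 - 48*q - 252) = (q + 2)/(q^2 - q - 42)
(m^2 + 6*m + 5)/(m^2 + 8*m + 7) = (m + 5)/(m + 7)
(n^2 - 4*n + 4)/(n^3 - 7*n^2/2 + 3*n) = 2*(n - 2)/(n*(2*n - 3))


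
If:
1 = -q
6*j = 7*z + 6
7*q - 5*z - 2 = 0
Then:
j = -11/10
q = -1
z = -9/5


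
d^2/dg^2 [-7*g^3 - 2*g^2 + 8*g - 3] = -42*g - 4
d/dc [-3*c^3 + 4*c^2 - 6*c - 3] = -9*c^2 + 8*c - 6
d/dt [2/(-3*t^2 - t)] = 2*(6*t + 1)/(t^2*(3*t + 1)^2)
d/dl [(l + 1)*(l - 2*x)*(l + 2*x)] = 3*l^2 + 2*l - 4*x^2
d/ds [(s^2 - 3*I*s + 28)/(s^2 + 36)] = (3*I*s^2 + 16*s - 108*I)/(s^4 + 72*s^2 + 1296)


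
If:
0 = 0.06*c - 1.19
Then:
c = 19.83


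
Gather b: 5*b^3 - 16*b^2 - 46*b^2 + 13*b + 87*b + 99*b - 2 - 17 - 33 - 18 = 5*b^3 - 62*b^2 + 199*b - 70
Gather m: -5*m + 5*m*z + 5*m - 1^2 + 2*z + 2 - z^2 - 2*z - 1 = 5*m*z - z^2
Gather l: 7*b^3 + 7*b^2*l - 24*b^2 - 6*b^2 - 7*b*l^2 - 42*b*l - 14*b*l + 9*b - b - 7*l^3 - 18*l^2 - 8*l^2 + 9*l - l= 7*b^3 - 30*b^2 + 8*b - 7*l^3 + l^2*(-7*b - 26) + l*(7*b^2 - 56*b + 8)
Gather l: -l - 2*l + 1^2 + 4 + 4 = 9 - 3*l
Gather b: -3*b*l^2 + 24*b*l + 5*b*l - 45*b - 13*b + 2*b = b*(-3*l^2 + 29*l - 56)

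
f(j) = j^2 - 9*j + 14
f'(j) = 2*j - 9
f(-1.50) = 29.75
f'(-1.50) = -12.00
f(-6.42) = 113.00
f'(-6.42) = -21.84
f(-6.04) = 104.84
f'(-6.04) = -21.08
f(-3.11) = 51.66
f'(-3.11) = -15.22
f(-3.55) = 58.55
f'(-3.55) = -16.10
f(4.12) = -6.11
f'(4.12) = -0.76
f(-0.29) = 16.69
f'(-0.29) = -9.58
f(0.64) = 8.65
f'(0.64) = -7.72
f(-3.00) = 50.00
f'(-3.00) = -15.00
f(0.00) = 14.00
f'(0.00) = -9.00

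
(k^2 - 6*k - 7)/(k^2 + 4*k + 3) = (k - 7)/(k + 3)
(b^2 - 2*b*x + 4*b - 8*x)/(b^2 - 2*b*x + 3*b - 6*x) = (b + 4)/(b + 3)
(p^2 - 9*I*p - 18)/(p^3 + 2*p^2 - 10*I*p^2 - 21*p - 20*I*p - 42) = (p - 6*I)/(p^2 + p*(2 - 7*I) - 14*I)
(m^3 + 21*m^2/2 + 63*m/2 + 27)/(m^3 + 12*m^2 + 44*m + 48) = (2*m^2 + 9*m + 9)/(2*(m^2 + 6*m + 8))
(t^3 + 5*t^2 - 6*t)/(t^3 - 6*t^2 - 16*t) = (-t^2 - 5*t + 6)/(-t^2 + 6*t + 16)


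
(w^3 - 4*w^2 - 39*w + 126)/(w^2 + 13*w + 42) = (w^2 - 10*w + 21)/(w + 7)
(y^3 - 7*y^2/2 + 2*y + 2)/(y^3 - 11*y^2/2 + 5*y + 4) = (y - 2)/(y - 4)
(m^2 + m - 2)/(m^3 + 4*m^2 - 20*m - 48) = (m - 1)/(m^2 + 2*m - 24)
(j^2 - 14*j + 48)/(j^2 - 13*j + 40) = (j - 6)/(j - 5)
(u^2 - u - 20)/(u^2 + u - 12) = (u - 5)/(u - 3)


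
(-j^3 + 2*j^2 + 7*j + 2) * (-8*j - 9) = 8*j^4 - 7*j^3 - 74*j^2 - 79*j - 18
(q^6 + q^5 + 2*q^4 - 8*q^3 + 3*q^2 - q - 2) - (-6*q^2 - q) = q^6 + q^5 + 2*q^4 - 8*q^3 + 9*q^2 - 2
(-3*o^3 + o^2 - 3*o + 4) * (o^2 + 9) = -3*o^5 + o^4 - 30*o^3 + 13*o^2 - 27*o + 36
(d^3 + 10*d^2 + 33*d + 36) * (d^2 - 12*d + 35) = d^5 - 2*d^4 - 52*d^3 - 10*d^2 + 723*d + 1260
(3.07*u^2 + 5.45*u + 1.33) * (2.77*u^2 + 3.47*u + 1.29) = 8.5039*u^4 + 25.7494*u^3 + 26.5559*u^2 + 11.6456*u + 1.7157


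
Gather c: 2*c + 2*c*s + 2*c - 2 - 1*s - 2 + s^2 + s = c*(2*s + 4) + s^2 - 4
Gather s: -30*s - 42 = -30*s - 42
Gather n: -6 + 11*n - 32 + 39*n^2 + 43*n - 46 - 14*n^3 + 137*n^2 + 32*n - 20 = -14*n^3 + 176*n^2 + 86*n - 104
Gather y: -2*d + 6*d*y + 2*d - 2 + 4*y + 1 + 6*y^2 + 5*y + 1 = 6*y^2 + y*(6*d + 9)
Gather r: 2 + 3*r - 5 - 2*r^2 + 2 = -2*r^2 + 3*r - 1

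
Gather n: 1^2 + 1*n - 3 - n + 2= 0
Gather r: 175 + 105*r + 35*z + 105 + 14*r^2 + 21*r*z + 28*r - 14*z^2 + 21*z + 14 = 14*r^2 + r*(21*z + 133) - 14*z^2 + 56*z + 294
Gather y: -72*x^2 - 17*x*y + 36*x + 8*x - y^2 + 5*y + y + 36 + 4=-72*x^2 + 44*x - y^2 + y*(6 - 17*x) + 40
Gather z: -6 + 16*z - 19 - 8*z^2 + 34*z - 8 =-8*z^2 + 50*z - 33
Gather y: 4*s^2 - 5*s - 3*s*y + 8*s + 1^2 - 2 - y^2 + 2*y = 4*s^2 + 3*s - y^2 + y*(2 - 3*s) - 1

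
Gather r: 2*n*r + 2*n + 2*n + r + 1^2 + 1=4*n + r*(2*n + 1) + 2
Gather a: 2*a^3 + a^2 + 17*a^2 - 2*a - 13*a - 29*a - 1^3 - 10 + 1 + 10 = 2*a^3 + 18*a^2 - 44*a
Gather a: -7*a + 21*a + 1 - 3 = 14*a - 2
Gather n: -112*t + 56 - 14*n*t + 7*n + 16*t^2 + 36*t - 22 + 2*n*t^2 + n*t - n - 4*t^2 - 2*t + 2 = n*(2*t^2 - 13*t + 6) + 12*t^2 - 78*t + 36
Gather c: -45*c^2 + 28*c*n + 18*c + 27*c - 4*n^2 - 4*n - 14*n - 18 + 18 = -45*c^2 + c*(28*n + 45) - 4*n^2 - 18*n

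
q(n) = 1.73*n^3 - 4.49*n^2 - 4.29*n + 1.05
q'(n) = 5.19*n^2 - 8.98*n - 4.29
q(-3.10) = -80.34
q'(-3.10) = 73.42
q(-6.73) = -700.78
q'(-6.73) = 291.22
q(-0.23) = 1.78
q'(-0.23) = -1.95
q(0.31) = -0.66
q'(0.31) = -6.58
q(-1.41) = -6.68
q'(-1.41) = 18.69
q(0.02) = 0.96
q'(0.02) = -4.47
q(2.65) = -9.65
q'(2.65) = 8.36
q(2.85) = -7.60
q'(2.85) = 12.27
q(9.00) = 859.92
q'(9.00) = 335.28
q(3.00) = -5.52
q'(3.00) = 15.48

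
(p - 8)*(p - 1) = p^2 - 9*p + 8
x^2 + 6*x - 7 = (x - 1)*(x + 7)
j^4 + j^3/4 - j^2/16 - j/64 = j*(j - 1/4)*(j + 1/4)^2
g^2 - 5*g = g*(g - 5)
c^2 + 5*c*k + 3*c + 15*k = (c + 3)*(c + 5*k)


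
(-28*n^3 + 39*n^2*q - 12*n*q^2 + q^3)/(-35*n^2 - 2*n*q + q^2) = (4*n^2 - 5*n*q + q^2)/(5*n + q)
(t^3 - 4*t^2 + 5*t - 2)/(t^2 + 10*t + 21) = (t^3 - 4*t^2 + 5*t - 2)/(t^2 + 10*t + 21)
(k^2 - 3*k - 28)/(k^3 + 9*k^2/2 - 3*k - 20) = 2*(k - 7)/(2*k^2 + k - 10)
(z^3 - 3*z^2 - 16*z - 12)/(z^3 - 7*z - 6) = (z - 6)/(z - 3)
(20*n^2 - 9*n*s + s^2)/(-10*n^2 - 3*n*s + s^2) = (-4*n + s)/(2*n + s)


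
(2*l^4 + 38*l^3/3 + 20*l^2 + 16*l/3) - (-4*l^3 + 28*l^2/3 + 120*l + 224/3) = 2*l^4 + 50*l^3/3 + 32*l^2/3 - 344*l/3 - 224/3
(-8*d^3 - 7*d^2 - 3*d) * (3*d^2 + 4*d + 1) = -24*d^5 - 53*d^4 - 45*d^3 - 19*d^2 - 3*d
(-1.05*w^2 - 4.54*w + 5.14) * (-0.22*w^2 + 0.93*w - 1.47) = 0.231*w^4 + 0.0222999999999999*w^3 - 3.8095*w^2 + 11.454*w - 7.5558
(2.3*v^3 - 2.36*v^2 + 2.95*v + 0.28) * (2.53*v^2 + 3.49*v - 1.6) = 5.819*v^5 + 2.0562*v^4 - 4.4529*v^3 + 14.7799*v^2 - 3.7428*v - 0.448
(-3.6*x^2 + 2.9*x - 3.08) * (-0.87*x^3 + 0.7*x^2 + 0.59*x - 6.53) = 3.132*x^5 - 5.043*x^4 + 2.5856*x^3 + 23.063*x^2 - 20.7542*x + 20.1124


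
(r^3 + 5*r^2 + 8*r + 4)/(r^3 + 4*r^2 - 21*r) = (r^3 + 5*r^2 + 8*r + 4)/(r*(r^2 + 4*r - 21))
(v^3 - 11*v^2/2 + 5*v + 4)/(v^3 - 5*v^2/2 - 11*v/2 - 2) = (v - 2)/(v + 1)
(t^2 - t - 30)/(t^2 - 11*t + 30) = (t + 5)/(t - 5)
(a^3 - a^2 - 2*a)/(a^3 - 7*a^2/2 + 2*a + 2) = 2*a*(a + 1)/(2*a^2 - 3*a - 2)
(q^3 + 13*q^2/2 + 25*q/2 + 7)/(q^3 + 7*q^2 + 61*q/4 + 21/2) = 2*(q + 1)/(2*q + 3)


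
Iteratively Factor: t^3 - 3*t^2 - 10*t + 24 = (t - 2)*(t^2 - t - 12) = (t - 4)*(t - 2)*(t + 3)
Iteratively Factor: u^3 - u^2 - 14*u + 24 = (u - 3)*(u^2 + 2*u - 8) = (u - 3)*(u + 4)*(u - 2)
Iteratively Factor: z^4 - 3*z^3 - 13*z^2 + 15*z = (z - 1)*(z^3 - 2*z^2 - 15*z) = (z - 1)*(z + 3)*(z^2 - 5*z) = (z - 5)*(z - 1)*(z + 3)*(z)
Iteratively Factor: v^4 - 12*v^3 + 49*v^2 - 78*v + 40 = (v - 4)*(v^3 - 8*v^2 + 17*v - 10) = (v - 4)*(v - 2)*(v^2 - 6*v + 5) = (v - 4)*(v - 2)*(v - 1)*(v - 5)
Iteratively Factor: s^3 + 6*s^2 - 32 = (s + 4)*(s^2 + 2*s - 8) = (s - 2)*(s + 4)*(s + 4)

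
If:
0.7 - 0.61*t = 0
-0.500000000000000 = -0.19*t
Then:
No Solution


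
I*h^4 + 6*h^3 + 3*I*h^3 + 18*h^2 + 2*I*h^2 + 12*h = h*(h + 2)*(h - 6*I)*(I*h + I)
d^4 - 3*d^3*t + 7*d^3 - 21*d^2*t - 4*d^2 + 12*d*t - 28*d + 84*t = (d - 2)*(d + 2)*(d + 7)*(d - 3*t)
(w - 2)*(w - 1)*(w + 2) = w^3 - w^2 - 4*w + 4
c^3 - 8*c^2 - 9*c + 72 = (c - 8)*(c - 3)*(c + 3)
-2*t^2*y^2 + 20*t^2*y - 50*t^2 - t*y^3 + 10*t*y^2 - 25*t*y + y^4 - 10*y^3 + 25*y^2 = (-2*t + y)*(t + y)*(y - 5)^2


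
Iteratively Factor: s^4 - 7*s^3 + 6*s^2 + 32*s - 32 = (s - 4)*(s^3 - 3*s^2 - 6*s + 8) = (s - 4)*(s - 1)*(s^2 - 2*s - 8) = (s - 4)^2*(s - 1)*(s + 2)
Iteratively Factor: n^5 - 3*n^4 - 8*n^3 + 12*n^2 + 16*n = (n - 2)*(n^4 - n^3 - 10*n^2 - 8*n) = n*(n - 2)*(n^3 - n^2 - 10*n - 8) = n*(n - 2)*(n + 2)*(n^2 - 3*n - 4) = n*(n - 4)*(n - 2)*(n + 2)*(n + 1)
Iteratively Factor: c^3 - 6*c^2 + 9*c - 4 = (c - 4)*(c^2 - 2*c + 1) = (c - 4)*(c - 1)*(c - 1)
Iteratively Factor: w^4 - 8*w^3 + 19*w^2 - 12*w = (w - 3)*(w^3 - 5*w^2 + 4*w) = w*(w - 3)*(w^2 - 5*w + 4) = w*(w - 4)*(w - 3)*(w - 1)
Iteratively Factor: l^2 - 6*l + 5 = (l - 5)*(l - 1)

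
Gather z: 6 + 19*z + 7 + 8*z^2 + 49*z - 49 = 8*z^2 + 68*z - 36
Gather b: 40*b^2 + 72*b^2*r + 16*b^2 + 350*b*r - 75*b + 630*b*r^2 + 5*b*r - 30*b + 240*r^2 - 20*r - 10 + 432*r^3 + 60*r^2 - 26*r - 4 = b^2*(72*r + 56) + b*(630*r^2 + 355*r - 105) + 432*r^3 + 300*r^2 - 46*r - 14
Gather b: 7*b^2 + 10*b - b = 7*b^2 + 9*b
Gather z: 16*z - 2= 16*z - 2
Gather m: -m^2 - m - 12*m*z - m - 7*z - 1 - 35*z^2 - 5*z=-m^2 + m*(-12*z - 2) - 35*z^2 - 12*z - 1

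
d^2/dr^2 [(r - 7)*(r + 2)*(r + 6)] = 6*r + 2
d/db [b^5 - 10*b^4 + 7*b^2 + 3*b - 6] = 5*b^4 - 40*b^3 + 14*b + 3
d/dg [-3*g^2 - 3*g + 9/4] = -6*g - 3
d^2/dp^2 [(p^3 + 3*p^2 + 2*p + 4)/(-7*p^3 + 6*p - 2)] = 6*(-49*p^6 - 140*p^5 - 490*p^4 + 58*p^3 + 236*p^2 + 52*p - 60)/(343*p^9 - 882*p^7 + 294*p^6 + 756*p^5 - 504*p^4 - 132*p^3 + 216*p^2 - 72*p + 8)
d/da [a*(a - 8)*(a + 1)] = 3*a^2 - 14*a - 8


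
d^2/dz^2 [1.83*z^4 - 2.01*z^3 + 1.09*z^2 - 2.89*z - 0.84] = 21.96*z^2 - 12.06*z + 2.18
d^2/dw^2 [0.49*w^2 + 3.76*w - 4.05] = 0.980000000000000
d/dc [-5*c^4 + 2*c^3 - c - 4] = -20*c^3 + 6*c^2 - 1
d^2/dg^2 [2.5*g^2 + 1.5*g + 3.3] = 5.00000000000000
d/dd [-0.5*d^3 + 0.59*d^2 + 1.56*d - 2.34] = -1.5*d^2 + 1.18*d + 1.56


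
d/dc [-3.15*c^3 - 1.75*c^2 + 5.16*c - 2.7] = -9.45*c^2 - 3.5*c + 5.16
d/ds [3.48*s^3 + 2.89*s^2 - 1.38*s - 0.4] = 10.44*s^2 + 5.78*s - 1.38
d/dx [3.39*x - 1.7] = 3.39000000000000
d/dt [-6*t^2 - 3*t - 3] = -12*t - 3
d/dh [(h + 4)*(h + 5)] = 2*h + 9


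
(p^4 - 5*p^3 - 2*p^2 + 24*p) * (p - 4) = p^5 - 9*p^4 + 18*p^3 + 32*p^2 - 96*p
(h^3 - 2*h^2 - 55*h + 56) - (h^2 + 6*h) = h^3 - 3*h^2 - 61*h + 56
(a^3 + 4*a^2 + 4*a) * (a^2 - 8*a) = a^5 - 4*a^4 - 28*a^3 - 32*a^2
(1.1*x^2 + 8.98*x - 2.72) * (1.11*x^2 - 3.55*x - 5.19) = 1.221*x^4 + 6.0628*x^3 - 40.6072*x^2 - 36.9502*x + 14.1168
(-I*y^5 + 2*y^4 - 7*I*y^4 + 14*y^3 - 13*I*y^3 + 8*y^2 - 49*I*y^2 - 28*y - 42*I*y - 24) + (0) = -I*y^5 + 2*y^4 - 7*I*y^4 + 14*y^3 - 13*I*y^3 + 8*y^2 - 49*I*y^2 - 28*y - 42*I*y - 24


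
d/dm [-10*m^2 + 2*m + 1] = 2 - 20*m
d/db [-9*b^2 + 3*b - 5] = 3 - 18*b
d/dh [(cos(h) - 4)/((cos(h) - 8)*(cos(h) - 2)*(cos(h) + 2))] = 2*(cos(h)^3 - 10*cos(h)^2 + 32*cos(h) - 8)*sin(h)/((cos(h) - 8)^2*(cos(h) - 2)^2*(cos(h) + 2)^2)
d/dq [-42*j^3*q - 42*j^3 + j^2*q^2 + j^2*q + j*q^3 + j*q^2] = j*(-42*j^2 + 2*j*q + j + 3*q^2 + 2*q)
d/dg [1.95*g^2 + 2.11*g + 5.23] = 3.9*g + 2.11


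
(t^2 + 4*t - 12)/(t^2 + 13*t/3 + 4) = 3*(t^2 + 4*t - 12)/(3*t^2 + 13*t + 12)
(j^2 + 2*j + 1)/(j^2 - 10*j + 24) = (j^2 + 2*j + 1)/(j^2 - 10*j + 24)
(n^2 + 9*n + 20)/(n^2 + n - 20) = (n + 4)/(n - 4)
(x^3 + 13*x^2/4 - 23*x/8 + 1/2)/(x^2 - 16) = (8*x^2 - 6*x + 1)/(8*(x - 4))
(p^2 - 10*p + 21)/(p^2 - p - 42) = (p - 3)/(p + 6)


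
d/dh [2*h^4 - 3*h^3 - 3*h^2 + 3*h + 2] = 8*h^3 - 9*h^2 - 6*h + 3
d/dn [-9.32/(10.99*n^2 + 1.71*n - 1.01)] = (204.8536*n + 15.9372)/(10.99*n^2 + 1.71*n - 1.01)^2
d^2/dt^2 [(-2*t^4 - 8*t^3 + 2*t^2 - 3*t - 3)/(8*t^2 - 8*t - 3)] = 4*(-64*t^6 + 192*t^5 - 120*t^4 - 576*t^3 - 558*t^2 + 72*t - 87)/(512*t^6 - 1536*t^5 + 960*t^4 + 640*t^3 - 360*t^2 - 216*t - 27)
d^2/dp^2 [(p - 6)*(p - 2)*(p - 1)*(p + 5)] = 12*p^2 - 24*p - 50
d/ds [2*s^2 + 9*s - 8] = 4*s + 9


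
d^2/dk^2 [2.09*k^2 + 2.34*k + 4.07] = 4.18000000000000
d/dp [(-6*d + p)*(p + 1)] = -6*d + 2*p + 1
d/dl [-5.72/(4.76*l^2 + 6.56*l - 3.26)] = (54.4544*l + 37.5232)/(4.76*l^2 + 6.56*l - 3.26)^2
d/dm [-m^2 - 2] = -2*m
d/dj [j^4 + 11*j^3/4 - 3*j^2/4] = j*(16*j^2 + 33*j - 6)/4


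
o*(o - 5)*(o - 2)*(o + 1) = o^4 - 6*o^3 + 3*o^2 + 10*o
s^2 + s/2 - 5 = (s - 2)*(s + 5/2)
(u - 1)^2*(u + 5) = u^3 + 3*u^2 - 9*u + 5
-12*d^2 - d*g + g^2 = (-4*d + g)*(3*d + g)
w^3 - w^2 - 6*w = w*(w - 3)*(w + 2)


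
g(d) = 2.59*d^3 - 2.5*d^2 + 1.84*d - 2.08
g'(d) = 7.77*d^2 - 5.0*d + 1.84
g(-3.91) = -202.32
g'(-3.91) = 140.18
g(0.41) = -1.57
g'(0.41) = 1.10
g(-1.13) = -11.09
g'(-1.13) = 17.41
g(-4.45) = -288.01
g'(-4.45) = 177.96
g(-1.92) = -33.16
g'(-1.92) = 40.08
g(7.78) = 1080.57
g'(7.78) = 433.25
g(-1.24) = -13.14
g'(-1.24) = 19.99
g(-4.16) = -239.46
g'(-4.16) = 157.10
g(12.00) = 4135.52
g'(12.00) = 1060.72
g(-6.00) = -662.56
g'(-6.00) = 311.56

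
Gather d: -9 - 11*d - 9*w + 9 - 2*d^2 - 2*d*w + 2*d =-2*d^2 + d*(-2*w - 9) - 9*w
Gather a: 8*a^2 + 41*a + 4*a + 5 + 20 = 8*a^2 + 45*a + 25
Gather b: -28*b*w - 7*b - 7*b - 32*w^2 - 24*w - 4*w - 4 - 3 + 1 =b*(-28*w - 14) - 32*w^2 - 28*w - 6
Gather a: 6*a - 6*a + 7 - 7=0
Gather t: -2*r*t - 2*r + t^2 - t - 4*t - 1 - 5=-2*r + t^2 + t*(-2*r - 5) - 6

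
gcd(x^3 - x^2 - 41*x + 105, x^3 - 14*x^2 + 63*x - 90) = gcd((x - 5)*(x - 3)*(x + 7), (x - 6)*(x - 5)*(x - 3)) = x^2 - 8*x + 15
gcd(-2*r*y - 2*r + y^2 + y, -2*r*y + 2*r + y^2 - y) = -2*r + y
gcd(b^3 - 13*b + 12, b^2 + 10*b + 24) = b + 4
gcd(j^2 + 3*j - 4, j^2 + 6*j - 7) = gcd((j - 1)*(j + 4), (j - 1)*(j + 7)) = j - 1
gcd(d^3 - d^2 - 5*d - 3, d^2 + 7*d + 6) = d + 1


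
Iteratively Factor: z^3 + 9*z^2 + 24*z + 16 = (z + 4)*(z^2 + 5*z + 4) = (z + 1)*(z + 4)*(z + 4)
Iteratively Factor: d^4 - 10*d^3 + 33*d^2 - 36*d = (d)*(d^3 - 10*d^2 + 33*d - 36) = d*(d - 3)*(d^2 - 7*d + 12) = d*(d - 3)^2*(d - 4)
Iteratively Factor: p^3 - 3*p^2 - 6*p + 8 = (p - 4)*(p^2 + p - 2) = (p - 4)*(p - 1)*(p + 2)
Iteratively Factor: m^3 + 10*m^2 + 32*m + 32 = (m + 2)*(m^2 + 8*m + 16) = (m + 2)*(m + 4)*(m + 4)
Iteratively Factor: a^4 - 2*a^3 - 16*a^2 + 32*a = (a - 2)*(a^3 - 16*a) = a*(a - 2)*(a^2 - 16) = a*(a - 2)*(a + 4)*(a - 4)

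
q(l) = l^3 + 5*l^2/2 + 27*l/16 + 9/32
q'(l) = 3*l^2 + 5*l + 27/16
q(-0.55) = -0.06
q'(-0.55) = -0.16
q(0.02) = 0.32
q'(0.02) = 1.79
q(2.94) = 52.26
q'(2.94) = 42.32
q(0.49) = 1.83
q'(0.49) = 4.86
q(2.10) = 24.11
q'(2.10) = 25.42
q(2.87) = 49.36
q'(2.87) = 40.75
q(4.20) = 125.56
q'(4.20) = 75.61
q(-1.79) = -0.46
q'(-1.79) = 2.35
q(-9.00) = -541.41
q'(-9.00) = 199.69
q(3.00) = 54.84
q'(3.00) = 43.69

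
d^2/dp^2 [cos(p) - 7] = -cos(p)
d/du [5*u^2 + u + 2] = 10*u + 1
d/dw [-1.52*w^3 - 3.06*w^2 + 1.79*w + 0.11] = -4.56*w^2 - 6.12*w + 1.79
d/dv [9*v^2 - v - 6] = 18*v - 1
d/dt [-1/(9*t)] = 1/(9*t^2)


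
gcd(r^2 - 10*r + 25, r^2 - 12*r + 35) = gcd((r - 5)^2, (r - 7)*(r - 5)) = r - 5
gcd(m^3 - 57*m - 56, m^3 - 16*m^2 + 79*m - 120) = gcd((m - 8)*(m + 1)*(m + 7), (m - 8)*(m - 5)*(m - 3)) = m - 8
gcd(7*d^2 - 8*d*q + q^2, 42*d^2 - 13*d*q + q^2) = -7*d + q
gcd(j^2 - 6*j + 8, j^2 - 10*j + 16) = j - 2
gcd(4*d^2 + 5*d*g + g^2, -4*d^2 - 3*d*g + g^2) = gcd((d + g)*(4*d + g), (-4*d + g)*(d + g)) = d + g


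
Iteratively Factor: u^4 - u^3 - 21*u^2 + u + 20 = (u + 4)*(u^3 - 5*u^2 - u + 5) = (u - 1)*(u + 4)*(u^2 - 4*u - 5) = (u - 5)*(u - 1)*(u + 4)*(u + 1)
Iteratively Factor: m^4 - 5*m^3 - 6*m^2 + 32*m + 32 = (m + 2)*(m^3 - 7*m^2 + 8*m + 16) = (m + 1)*(m + 2)*(m^2 - 8*m + 16) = (m - 4)*(m + 1)*(m + 2)*(m - 4)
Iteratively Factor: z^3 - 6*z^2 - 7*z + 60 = (z - 5)*(z^2 - z - 12) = (z - 5)*(z - 4)*(z + 3)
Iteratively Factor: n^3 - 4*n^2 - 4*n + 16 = (n - 4)*(n^2 - 4) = (n - 4)*(n - 2)*(n + 2)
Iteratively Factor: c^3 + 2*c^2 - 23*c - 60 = (c + 4)*(c^2 - 2*c - 15) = (c + 3)*(c + 4)*(c - 5)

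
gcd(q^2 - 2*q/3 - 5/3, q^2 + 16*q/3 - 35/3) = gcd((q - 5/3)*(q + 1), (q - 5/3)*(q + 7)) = q - 5/3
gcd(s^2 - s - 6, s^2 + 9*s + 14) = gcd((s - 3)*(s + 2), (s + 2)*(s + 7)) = s + 2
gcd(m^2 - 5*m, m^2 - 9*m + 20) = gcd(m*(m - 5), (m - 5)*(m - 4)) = m - 5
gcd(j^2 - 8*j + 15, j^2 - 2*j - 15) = j - 5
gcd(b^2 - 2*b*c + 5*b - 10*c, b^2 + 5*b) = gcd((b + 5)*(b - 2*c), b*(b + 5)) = b + 5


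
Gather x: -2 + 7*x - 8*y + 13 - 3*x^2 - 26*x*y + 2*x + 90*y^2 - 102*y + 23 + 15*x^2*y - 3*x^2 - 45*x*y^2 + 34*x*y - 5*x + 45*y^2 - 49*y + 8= x^2*(15*y - 6) + x*(-45*y^2 + 8*y + 4) + 135*y^2 - 159*y + 42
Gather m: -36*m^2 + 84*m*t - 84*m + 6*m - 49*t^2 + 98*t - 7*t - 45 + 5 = -36*m^2 + m*(84*t - 78) - 49*t^2 + 91*t - 40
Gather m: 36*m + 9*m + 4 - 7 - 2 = 45*m - 5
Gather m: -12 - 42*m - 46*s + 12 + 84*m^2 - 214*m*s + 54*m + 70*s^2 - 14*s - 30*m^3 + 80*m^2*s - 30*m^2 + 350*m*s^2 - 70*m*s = -30*m^3 + m^2*(80*s + 54) + m*(350*s^2 - 284*s + 12) + 70*s^2 - 60*s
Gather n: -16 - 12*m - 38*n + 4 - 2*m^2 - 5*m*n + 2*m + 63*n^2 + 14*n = -2*m^2 - 10*m + 63*n^2 + n*(-5*m - 24) - 12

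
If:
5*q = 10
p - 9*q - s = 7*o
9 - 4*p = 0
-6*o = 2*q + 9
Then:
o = -13/6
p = 9/4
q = 2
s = -7/12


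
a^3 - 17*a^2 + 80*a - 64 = (a - 8)^2*(a - 1)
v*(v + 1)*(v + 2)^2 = v^4 + 5*v^3 + 8*v^2 + 4*v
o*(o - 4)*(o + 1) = o^3 - 3*o^2 - 4*o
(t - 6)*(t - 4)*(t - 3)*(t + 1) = t^4 - 12*t^3 + 41*t^2 - 18*t - 72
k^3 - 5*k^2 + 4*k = k*(k - 4)*(k - 1)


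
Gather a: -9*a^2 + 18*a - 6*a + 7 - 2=-9*a^2 + 12*a + 5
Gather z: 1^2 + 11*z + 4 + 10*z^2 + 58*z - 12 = 10*z^2 + 69*z - 7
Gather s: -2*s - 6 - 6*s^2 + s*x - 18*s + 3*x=-6*s^2 + s*(x - 20) + 3*x - 6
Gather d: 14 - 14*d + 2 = 16 - 14*d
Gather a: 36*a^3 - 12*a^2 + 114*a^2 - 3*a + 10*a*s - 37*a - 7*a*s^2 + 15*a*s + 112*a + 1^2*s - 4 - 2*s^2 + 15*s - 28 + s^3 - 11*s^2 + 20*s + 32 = 36*a^3 + 102*a^2 + a*(-7*s^2 + 25*s + 72) + s^3 - 13*s^2 + 36*s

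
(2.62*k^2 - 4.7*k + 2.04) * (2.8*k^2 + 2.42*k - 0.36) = 7.336*k^4 - 6.8196*k^3 - 6.6052*k^2 + 6.6288*k - 0.7344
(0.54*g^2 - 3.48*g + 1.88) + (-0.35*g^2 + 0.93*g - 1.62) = 0.19*g^2 - 2.55*g + 0.26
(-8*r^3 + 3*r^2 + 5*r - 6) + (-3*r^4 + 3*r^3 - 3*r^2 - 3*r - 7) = -3*r^4 - 5*r^3 + 2*r - 13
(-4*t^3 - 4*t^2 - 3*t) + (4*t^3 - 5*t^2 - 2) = -9*t^2 - 3*t - 2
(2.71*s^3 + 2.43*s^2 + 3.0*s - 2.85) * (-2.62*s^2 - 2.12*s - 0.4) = -7.1002*s^5 - 12.1118*s^4 - 14.0956*s^3 + 0.135*s^2 + 4.842*s + 1.14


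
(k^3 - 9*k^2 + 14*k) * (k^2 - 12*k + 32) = k^5 - 21*k^4 + 154*k^3 - 456*k^2 + 448*k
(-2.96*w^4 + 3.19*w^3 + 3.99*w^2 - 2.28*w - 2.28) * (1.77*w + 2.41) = -5.2392*w^5 - 1.4873*w^4 + 14.7502*w^3 + 5.5803*w^2 - 9.5304*w - 5.4948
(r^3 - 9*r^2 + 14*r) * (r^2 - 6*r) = r^5 - 15*r^4 + 68*r^3 - 84*r^2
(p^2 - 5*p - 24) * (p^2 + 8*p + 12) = p^4 + 3*p^3 - 52*p^2 - 252*p - 288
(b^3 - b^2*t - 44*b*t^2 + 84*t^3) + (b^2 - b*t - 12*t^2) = b^3 - b^2*t + b^2 - 44*b*t^2 - b*t + 84*t^3 - 12*t^2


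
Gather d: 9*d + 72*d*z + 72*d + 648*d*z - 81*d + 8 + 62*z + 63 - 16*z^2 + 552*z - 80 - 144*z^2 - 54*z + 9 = 720*d*z - 160*z^2 + 560*z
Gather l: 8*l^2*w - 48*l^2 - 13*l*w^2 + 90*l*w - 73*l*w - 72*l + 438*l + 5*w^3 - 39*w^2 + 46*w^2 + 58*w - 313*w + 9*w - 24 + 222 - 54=l^2*(8*w - 48) + l*(-13*w^2 + 17*w + 366) + 5*w^3 + 7*w^2 - 246*w + 144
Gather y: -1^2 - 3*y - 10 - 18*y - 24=-21*y - 35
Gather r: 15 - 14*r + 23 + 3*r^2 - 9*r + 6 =3*r^2 - 23*r + 44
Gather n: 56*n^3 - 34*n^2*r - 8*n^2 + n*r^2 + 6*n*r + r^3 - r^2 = 56*n^3 + n^2*(-34*r - 8) + n*(r^2 + 6*r) + r^3 - r^2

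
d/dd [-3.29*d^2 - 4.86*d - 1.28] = -6.58*d - 4.86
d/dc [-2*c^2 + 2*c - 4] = 2 - 4*c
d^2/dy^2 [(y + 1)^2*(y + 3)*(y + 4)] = 12*y^2 + 54*y + 54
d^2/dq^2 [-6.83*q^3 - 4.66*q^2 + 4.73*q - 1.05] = -40.98*q - 9.32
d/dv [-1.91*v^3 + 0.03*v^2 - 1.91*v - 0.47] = -5.73*v^2 + 0.06*v - 1.91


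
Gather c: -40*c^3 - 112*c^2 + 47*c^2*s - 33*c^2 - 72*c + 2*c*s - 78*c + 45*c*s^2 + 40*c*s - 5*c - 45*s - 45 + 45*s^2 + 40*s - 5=-40*c^3 + c^2*(47*s - 145) + c*(45*s^2 + 42*s - 155) + 45*s^2 - 5*s - 50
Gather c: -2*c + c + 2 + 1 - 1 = 2 - c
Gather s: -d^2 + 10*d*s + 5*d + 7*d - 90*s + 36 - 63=-d^2 + 12*d + s*(10*d - 90) - 27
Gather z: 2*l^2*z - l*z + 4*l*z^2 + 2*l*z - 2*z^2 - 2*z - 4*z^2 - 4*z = z^2*(4*l - 6) + z*(2*l^2 + l - 6)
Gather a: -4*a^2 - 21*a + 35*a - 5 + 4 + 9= -4*a^2 + 14*a + 8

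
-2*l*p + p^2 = p*(-2*l + p)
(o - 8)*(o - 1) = o^2 - 9*o + 8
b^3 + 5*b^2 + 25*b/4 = b*(b + 5/2)^2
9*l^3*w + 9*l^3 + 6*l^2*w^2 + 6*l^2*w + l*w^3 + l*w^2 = (3*l + w)^2*(l*w + l)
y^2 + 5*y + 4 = (y + 1)*(y + 4)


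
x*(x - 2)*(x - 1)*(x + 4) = x^4 + x^3 - 10*x^2 + 8*x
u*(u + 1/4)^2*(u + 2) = u^4 + 5*u^3/2 + 17*u^2/16 + u/8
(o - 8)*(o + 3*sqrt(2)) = o^2 - 8*o + 3*sqrt(2)*o - 24*sqrt(2)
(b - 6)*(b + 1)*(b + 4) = b^3 - b^2 - 26*b - 24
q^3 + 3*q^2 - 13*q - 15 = (q - 3)*(q + 1)*(q + 5)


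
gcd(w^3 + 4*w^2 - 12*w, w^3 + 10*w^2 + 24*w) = w^2 + 6*w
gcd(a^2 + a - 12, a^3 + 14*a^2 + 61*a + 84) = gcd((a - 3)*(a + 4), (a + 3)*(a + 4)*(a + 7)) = a + 4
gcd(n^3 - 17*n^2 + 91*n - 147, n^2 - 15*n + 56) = n - 7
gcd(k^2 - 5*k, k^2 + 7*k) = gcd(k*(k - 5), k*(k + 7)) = k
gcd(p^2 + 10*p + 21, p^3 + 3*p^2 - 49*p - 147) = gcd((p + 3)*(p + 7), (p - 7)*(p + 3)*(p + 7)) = p^2 + 10*p + 21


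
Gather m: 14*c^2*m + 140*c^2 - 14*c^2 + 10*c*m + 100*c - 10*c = 126*c^2 + 90*c + m*(14*c^2 + 10*c)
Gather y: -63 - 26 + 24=-65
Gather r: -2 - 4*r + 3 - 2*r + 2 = 3 - 6*r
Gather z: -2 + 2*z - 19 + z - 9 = 3*z - 30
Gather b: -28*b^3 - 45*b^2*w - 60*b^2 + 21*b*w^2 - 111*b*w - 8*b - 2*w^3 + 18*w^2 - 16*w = -28*b^3 + b^2*(-45*w - 60) + b*(21*w^2 - 111*w - 8) - 2*w^3 + 18*w^2 - 16*w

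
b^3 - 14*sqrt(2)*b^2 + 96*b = b*(b - 8*sqrt(2))*(b - 6*sqrt(2))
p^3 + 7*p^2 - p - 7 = (p - 1)*(p + 1)*(p + 7)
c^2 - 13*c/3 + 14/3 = (c - 7/3)*(c - 2)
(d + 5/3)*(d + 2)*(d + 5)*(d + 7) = d^4 + 47*d^3/3 + 247*d^2/3 + 505*d/3 + 350/3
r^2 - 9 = (r - 3)*(r + 3)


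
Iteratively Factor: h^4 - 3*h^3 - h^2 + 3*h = (h - 3)*(h^3 - h) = (h - 3)*(h - 1)*(h^2 + h) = (h - 3)*(h - 1)*(h + 1)*(h)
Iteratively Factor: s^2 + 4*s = (s)*(s + 4)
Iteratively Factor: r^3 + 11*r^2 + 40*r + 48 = (r + 4)*(r^2 + 7*r + 12) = (r + 3)*(r + 4)*(r + 4)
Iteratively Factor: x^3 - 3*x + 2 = (x + 2)*(x^2 - 2*x + 1) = (x - 1)*(x + 2)*(x - 1)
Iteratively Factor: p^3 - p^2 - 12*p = (p + 3)*(p^2 - 4*p) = (p - 4)*(p + 3)*(p)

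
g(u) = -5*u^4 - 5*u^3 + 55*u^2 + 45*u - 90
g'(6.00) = -4155.00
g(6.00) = -5400.00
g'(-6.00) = 3165.00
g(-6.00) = -3780.00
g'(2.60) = -121.92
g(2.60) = 82.43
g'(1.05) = 120.81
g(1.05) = 6.02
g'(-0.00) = 45.00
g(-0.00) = -90.00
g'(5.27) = -2719.16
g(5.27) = -2913.83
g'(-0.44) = -4.60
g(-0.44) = -98.91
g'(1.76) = 83.10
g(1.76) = 84.33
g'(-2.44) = -22.17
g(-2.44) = 23.06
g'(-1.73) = -86.64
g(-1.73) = -22.14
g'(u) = -20*u^3 - 15*u^2 + 110*u + 45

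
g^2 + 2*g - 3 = (g - 1)*(g + 3)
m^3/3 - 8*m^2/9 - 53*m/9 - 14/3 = (m/3 + 1/3)*(m - 6)*(m + 7/3)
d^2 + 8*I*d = d*(d + 8*I)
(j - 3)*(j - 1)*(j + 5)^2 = j^4 + 6*j^3 - 12*j^2 - 70*j + 75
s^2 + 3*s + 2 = (s + 1)*(s + 2)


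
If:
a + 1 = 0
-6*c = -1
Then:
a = -1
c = 1/6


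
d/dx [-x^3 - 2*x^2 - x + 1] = -3*x^2 - 4*x - 1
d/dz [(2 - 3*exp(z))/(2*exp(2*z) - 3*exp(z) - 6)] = ((3*exp(z) - 2)*(4*exp(z) - 3) - 6*exp(2*z) + 9*exp(z) + 18)*exp(z)/(-2*exp(2*z) + 3*exp(z) + 6)^2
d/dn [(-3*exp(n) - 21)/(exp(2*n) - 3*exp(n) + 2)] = 3*((exp(n) + 7)*(2*exp(n) - 3) - exp(2*n) + 3*exp(n) - 2)*exp(n)/(exp(2*n) - 3*exp(n) + 2)^2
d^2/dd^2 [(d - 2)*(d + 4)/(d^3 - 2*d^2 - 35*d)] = 2*(d^6 + 6*d^5 + 45*d^4 + 136*d^3 + 744*d^2 - 1680*d - 9800)/(d^3*(d^6 - 6*d^5 - 93*d^4 + 412*d^3 + 3255*d^2 - 7350*d - 42875))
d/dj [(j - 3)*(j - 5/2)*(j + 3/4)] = 3*j^2 - 19*j/2 + 27/8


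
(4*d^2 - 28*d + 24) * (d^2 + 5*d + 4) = 4*d^4 - 8*d^3 - 100*d^2 + 8*d + 96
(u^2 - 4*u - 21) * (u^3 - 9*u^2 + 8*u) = u^5 - 13*u^4 + 23*u^3 + 157*u^2 - 168*u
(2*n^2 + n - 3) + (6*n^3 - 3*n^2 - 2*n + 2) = 6*n^3 - n^2 - n - 1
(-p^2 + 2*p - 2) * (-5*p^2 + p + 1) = 5*p^4 - 11*p^3 + 11*p^2 - 2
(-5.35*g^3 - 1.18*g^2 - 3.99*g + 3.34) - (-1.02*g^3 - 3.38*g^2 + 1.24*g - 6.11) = -4.33*g^3 + 2.2*g^2 - 5.23*g + 9.45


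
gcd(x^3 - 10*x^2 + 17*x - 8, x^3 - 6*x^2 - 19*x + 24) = x^2 - 9*x + 8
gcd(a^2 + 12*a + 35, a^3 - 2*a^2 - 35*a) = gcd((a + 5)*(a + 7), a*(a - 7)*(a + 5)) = a + 5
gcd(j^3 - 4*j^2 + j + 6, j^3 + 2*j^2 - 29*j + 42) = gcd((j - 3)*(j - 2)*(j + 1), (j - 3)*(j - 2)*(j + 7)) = j^2 - 5*j + 6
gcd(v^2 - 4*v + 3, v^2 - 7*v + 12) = v - 3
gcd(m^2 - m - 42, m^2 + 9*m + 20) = 1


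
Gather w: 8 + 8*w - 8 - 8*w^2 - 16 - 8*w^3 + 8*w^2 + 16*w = -8*w^3 + 24*w - 16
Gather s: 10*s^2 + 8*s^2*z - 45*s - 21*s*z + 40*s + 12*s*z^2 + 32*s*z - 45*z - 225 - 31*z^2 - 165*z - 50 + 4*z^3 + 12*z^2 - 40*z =s^2*(8*z + 10) + s*(12*z^2 + 11*z - 5) + 4*z^3 - 19*z^2 - 250*z - 275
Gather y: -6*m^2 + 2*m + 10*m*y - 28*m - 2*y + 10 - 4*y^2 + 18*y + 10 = -6*m^2 - 26*m - 4*y^2 + y*(10*m + 16) + 20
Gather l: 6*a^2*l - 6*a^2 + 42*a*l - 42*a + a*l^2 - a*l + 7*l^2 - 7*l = -6*a^2 - 42*a + l^2*(a + 7) + l*(6*a^2 + 41*a - 7)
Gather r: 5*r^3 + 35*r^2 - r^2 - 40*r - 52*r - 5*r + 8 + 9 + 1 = 5*r^3 + 34*r^2 - 97*r + 18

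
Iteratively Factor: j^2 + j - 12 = (j + 4)*(j - 3)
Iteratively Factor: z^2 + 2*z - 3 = (z - 1)*(z + 3)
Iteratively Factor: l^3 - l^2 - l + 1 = (l - 1)*(l^2 - 1) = (l - 1)*(l + 1)*(l - 1)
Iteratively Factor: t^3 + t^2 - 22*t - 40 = (t - 5)*(t^2 + 6*t + 8) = (t - 5)*(t + 2)*(t + 4)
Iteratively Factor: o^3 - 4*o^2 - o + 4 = (o - 4)*(o^2 - 1) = (o - 4)*(o + 1)*(o - 1)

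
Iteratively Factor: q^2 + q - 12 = (q + 4)*(q - 3)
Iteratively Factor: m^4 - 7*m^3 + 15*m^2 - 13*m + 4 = (m - 1)*(m^3 - 6*m^2 + 9*m - 4) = (m - 1)^2*(m^2 - 5*m + 4) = (m - 1)^3*(m - 4)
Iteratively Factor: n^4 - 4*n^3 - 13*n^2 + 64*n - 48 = (n - 3)*(n^3 - n^2 - 16*n + 16) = (n - 4)*(n - 3)*(n^2 + 3*n - 4) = (n - 4)*(n - 3)*(n - 1)*(n + 4)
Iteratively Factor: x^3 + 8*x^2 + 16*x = (x + 4)*(x^2 + 4*x) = (x + 4)^2*(x)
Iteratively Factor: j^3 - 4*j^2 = (j)*(j^2 - 4*j) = j^2*(j - 4)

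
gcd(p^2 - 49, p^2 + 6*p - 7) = p + 7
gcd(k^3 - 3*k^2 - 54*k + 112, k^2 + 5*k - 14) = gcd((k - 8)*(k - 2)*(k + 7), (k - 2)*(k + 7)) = k^2 + 5*k - 14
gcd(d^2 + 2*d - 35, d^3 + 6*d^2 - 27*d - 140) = d^2 + 2*d - 35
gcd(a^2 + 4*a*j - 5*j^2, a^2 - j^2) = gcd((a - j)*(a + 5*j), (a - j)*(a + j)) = a - j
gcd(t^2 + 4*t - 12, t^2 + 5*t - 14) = t - 2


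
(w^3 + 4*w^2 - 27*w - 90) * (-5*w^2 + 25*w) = -5*w^5 + 5*w^4 + 235*w^3 - 225*w^2 - 2250*w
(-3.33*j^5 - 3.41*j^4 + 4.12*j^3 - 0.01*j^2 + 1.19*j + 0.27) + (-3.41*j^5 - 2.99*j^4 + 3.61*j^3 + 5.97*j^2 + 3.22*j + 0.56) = -6.74*j^5 - 6.4*j^4 + 7.73*j^3 + 5.96*j^2 + 4.41*j + 0.83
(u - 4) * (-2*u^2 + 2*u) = -2*u^3 + 10*u^2 - 8*u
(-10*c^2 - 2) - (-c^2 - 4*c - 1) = -9*c^2 + 4*c - 1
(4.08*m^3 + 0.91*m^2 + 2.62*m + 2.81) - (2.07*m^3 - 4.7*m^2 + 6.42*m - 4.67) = 2.01*m^3 + 5.61*m^2 - 3.8*m + 7.48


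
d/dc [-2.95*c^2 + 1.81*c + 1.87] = 1.81 - 5.9*c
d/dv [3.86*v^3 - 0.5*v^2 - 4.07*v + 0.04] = 11.58*v^2 - 1.0*v - 4.07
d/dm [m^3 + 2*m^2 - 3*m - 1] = 3*m^2 + 4*m - 3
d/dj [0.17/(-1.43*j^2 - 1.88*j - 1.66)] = (0.4862*j + 0.3196)/(1.43*j^2 + 1.88*j + 1.66)^2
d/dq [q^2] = 2*q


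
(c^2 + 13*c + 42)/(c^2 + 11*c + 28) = (c + 6)/(c + 4)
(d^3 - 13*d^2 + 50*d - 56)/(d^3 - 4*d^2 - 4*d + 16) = (d - 7)/(d + 2)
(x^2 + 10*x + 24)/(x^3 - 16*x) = (x + 6)/(x*(x - 4))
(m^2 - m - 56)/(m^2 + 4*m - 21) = (m - 8)/(m - 3)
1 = 1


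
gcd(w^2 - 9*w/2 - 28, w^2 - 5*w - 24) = w - 8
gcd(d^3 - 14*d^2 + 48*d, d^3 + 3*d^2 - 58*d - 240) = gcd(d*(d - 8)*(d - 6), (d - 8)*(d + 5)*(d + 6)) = d - 8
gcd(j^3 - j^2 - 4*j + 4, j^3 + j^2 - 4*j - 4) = j^2 - 4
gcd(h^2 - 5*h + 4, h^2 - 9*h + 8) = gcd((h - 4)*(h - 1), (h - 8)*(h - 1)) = h - 1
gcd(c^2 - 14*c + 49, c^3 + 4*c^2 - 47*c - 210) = c - 7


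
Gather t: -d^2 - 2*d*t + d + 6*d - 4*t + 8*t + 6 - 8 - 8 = -d^2 + 7*d + t*(4 - 2*d) - 10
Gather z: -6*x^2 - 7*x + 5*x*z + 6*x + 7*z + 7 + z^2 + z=-6*x^2 - x + z^2 + z*(5*x + 8) + 7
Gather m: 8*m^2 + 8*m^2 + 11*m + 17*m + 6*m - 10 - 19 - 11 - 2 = 16*m^2 + 34*m - 42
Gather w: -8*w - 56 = -8*w - 56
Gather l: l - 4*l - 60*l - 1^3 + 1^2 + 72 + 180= 252 - 63*l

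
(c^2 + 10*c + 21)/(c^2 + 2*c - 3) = (c + 7)/(c - 1)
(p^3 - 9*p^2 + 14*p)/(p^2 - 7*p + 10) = p*(p - 7)/(p - 5)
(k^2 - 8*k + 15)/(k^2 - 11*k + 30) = (k - 3)/(k - 6)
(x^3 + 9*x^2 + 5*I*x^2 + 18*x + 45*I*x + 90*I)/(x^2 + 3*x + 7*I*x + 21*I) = (x^2 + x*(6 + 5*I) + 30*I)/(x + 7*I)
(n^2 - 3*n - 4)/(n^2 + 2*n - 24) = (n + 1)/(n + 6)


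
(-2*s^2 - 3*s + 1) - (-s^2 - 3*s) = 1 - s^2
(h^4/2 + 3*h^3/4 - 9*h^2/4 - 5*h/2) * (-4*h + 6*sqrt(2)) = -2*h^5 - 3*h^4 + 3*sqrt(2)*h^4 + 9*sqrt(2)*h^3/2 + 9*h^3 - 27*sqrt(2)*h^2/2 + 10*h^2 - 15*sqrt(2)*h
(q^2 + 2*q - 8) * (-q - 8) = -q^3 - 10*q^2 - 8*q + 64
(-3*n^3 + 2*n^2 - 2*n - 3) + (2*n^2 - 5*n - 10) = -3*n^3 + 4*n^2 - 7*n - 13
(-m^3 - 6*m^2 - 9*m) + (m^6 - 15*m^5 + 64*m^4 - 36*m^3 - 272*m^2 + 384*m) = m^6 - 15*m^5 + 64*m^4 - 37*m^3 - 278*m^2 + 375*m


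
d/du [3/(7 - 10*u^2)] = 60*u/(10*u^2 - 7)^2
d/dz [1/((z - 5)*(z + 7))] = 2*(-z - 1)/(z^4 + 4*z^3 - 66*z^2 - 140*z + 1225)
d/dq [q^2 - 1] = 2*q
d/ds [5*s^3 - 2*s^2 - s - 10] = 15*s^2 - 4*s - 1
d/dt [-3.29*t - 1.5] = -3.29000000000000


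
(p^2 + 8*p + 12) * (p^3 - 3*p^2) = p^5 + 5*p^4 - 12*p^3 - 36*p^2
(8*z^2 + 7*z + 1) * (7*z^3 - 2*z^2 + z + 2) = 56*z^5 + 33*z^4 + z^3 + 21*z^2 + 15*z + 2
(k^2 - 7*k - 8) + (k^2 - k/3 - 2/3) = 2*k^2 - 22*k/3 - 26/3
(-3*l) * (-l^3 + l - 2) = 3*l^4 - 3*l^2 + 6*l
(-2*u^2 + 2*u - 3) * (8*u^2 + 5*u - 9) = -16*u^4 + 6*u^3 + 4*u^2 - 33*u + 27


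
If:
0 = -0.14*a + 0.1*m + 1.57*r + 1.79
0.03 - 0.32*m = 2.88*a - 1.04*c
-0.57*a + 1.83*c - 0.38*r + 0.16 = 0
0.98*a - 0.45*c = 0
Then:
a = -0.18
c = -0.39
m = 0.44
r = -1.18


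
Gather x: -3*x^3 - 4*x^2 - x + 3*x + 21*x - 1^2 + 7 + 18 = -3*x^3 - 4*x^2 + 23*x + 24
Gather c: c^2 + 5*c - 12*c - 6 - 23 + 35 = c^2 - 7*c + 6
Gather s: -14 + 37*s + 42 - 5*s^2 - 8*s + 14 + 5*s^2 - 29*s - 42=0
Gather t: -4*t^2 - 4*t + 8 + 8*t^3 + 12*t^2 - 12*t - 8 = 8*t^3 + 8*t^2 - 16*t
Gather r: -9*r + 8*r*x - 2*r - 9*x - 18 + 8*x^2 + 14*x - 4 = r*(8*x - 11) + 8*x^2 + 5*x - 22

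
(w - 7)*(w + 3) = w^2 - 4*w - 21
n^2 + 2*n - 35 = (n - 5)*(n + 7)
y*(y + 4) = y^2 + 4*y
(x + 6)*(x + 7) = x^2 + 13*x + 42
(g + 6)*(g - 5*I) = g^2 + 6*g - 5*I*g - 30*I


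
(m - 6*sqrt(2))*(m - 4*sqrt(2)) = m^2 - 10*sqrt(2)*m + 48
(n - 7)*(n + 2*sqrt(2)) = n^2 - 7*n + 2*sqrt(2)*n - 14*sqrt(2)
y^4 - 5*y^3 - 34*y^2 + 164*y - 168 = (y - 7)*(y - 2)^2*(y + 6)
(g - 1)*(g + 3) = g^2 + 2*g - 3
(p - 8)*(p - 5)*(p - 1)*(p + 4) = p^4 - 10*p^3 - 3*p^2 + 172*p - 160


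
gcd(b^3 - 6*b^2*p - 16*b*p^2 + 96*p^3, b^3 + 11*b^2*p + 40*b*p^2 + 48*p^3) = b + 4*p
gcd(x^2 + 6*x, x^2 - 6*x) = x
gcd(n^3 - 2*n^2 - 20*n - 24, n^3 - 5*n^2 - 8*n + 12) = n^2 - 4*n - 12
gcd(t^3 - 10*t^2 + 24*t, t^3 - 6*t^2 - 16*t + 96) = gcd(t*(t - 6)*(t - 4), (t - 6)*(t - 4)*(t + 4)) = t^2 - 10*t + 24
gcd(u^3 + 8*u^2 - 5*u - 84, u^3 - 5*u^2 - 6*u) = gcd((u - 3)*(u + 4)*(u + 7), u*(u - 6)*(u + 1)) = 1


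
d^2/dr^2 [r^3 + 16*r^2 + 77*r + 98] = 6*r + 32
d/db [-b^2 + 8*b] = 8 - 2*b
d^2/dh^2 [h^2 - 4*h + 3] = 2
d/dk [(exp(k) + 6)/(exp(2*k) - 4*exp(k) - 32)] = (-2*(exp(k) - 2)*(exp(k) + 6) + exp(2*k) - 4*exp(k) - 32)*exp(k)/(-exp(2*k) + 4*exp(k) + 32)^2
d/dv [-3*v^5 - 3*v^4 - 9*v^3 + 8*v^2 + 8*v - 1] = -15*v^4 - 12*v^3 - 27*v^2 + 16*v + 8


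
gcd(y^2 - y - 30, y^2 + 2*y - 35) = 1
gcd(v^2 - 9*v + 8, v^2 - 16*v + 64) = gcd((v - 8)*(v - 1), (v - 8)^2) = v - 8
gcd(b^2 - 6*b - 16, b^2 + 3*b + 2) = b + 2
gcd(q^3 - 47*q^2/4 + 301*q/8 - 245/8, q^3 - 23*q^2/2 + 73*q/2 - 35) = q - 7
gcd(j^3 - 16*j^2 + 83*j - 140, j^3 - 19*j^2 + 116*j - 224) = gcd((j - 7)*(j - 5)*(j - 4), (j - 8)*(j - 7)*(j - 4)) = j^2 - 11*j + 28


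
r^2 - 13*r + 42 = (r - 7)*(r - 6)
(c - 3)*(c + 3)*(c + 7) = c^3 + 7*c^2 - 9*c - 63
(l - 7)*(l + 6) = l^2 - l - 42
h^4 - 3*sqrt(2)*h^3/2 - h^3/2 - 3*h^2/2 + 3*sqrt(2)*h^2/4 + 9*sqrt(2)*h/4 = h*(h - 3/2)*(h + 1)*(h - 3*sqrt(2)/2)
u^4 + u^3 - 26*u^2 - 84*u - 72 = (u - 6)*(u + 2)^2*(u + 3)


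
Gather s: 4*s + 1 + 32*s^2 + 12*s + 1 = 32*s^2 + 16*s + 2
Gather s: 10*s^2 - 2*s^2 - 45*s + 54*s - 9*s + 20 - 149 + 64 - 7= 8*s^2 - 72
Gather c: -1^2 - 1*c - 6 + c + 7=0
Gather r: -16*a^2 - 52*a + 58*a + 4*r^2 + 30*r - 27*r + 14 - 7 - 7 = -16*a^2 + 6*a + 4*r^2 + 3*r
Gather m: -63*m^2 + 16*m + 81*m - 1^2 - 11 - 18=-63*m^2 + 97*m - 30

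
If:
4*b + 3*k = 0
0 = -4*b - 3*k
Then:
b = -3*k/4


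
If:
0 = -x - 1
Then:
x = -1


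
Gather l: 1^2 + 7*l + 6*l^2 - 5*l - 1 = 6*l^2 + 2*l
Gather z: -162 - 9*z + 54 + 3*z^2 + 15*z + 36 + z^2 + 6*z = 4*z^2 + 12*z - 72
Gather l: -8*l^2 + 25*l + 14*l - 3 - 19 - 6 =-8*l^2 + 39*l - 28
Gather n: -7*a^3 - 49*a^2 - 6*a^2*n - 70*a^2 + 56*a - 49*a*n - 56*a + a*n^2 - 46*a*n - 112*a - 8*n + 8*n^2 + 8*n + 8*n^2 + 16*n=-7*a^3 - 119*a^2 - 112*a + n^2*(a + 16) + n*(-6*a^2 - 95*a + 16)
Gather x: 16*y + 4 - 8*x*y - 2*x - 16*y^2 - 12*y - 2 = x*(-8*y - 2) - 16*y^2 + 4*y + 2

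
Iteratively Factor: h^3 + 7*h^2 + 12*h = (h)*(h^2 + 7*h + 12) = h*(h + 3)*(h + 4)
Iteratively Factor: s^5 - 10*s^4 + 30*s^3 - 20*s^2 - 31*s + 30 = (s - 3)*(s^4 - 7*s^3 + 9*s^2 + 7*s - 10) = (s - 5)*(s - 3)*(s^3 - 2*s^2 - s + 2) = (s - 5)*(s - 3)*(s - 1)*(s^2 - s - 2) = (s - 5)*(s - 3)*(s - 2)*(s - 1)*(s + 1)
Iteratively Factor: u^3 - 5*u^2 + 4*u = (u)*(u^2 - 5*u + 4) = u*(u - 1)*(u - 4)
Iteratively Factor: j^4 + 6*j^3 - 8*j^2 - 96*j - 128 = (j + 4)*(j^3 + 2*j^2 - 16*j - 32) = (j - 4)*(j + 4)*(j^2 + 6*j + 8) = (j - 4)*(j + 4)^2*(j + 2)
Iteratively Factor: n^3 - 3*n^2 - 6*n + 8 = (n - 4)*(n^2 + n - 2) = (n - 4)*(n + 2)*(n - 1)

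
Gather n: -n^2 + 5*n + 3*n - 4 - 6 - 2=-n^2 + 8*n - 12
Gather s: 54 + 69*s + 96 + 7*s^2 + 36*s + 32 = 7*s^2 + 105*s + 182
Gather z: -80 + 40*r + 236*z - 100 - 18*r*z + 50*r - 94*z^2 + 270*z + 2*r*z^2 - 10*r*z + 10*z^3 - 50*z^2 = 90*r + 10*z^3 + z^2*(2*r - 144) + z*(506 - 28*r) - 180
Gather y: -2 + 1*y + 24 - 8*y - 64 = -7*y - 42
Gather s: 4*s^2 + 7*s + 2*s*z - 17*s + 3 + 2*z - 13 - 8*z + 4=4*s^2 + s*(2*z - 10) - 6*z - 6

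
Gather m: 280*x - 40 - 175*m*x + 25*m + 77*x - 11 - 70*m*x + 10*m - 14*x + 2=m*(35 - 245*x) + 343*x - 49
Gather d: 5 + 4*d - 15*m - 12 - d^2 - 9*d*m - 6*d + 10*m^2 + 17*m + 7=-d^2 + d*(-9*m - 2) + 10*m^2 + 2*m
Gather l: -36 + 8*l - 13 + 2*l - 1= 10*l - 50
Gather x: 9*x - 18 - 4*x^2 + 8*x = -4*x^2 + 17*x - 18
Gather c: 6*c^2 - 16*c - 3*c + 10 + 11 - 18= 6*c^2 - 19*c + 3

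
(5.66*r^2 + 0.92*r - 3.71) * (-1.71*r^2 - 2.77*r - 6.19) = -9.6786*r^4 - 17.2514*r^3 - 31.2397*r^2 + 4.5819*r + 22.9649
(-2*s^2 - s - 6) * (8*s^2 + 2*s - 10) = -16*s^4 - 12*s^3 - 30*s^2 - 2*s + 60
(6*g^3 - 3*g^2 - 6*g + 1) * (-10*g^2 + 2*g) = -60*g^5 + 42*g^4 + 54*g^3 - 22*g^2 + 2*g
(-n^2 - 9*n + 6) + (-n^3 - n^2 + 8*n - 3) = -n^3 - 2*n^2 - n + 3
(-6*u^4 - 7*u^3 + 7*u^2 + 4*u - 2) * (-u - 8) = 6*u^5 + 55*u^4 + 49*u^3 - 60*u^2 - 30*u + 16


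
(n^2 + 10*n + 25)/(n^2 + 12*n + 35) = (n + 5)/(n + 7)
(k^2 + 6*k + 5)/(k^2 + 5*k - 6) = (k^2 + 6*k + 5)/(k^2 + 5*k - 6)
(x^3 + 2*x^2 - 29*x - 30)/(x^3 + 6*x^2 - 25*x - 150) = (x + 1)/(x + 5)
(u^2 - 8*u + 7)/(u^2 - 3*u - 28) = (u - 1)/(u + 4)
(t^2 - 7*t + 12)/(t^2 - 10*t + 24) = (t - 3)/(t - 6)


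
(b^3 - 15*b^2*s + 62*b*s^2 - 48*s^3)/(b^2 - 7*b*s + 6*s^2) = b - 8*s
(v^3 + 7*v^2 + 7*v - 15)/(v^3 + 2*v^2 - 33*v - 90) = (v - 1)/(v - 6)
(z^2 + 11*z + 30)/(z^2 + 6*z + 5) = (z + 6)/(z + 1)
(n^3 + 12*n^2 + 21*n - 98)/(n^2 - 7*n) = (n^3 + 12*n^2 + 21*n - 98)/(n*(n - 7))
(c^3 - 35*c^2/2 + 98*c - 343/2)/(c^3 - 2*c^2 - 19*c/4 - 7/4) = 2*(c^2 - 14*c + 49)/(2*c^2 + 3*c + 1)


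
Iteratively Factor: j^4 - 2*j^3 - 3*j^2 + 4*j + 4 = (j + 1)*(j^3 - 3*j^2 + 4) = (j - 2)*(j + 1)*(j^2 - j - 2) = (j - 2)*(j + 1)^2*(j - 2)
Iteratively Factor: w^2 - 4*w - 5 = (w + 1)*(w - 5)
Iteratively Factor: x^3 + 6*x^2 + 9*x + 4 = (x + 1)*(x^2 + 5*x + 4) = (x + 1)*(x + 4)*(x + 1)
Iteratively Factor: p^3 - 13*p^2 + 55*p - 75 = (p - 5)*(p^2 - 8*p + 15) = (p - 5)*(p - 3)*(p - 5)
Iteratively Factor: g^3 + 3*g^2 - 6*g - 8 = (g + 1)*(g^2 + 2*g - 8) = (g + 1)*(g + 4)*(g - 2)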